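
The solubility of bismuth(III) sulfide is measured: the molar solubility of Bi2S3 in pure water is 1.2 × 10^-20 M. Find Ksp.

Ksp ≈ 2.7 × 10^-98

Bi2S3(s) <=> 2 Bi^3+ + 3 S^2-
For each mole of Bi2S3 that dissolves: [Bi^3+] = 2s, [S^2-] = 3s.
Ksp = [Bi^3+]^2[S^2-]^3
Substituting: Ksp = (2s)^2(3s)^3 = 108s^5
Ksp = 108 × (1.2 x 10^-20)^5 = 2.7 x 10^-98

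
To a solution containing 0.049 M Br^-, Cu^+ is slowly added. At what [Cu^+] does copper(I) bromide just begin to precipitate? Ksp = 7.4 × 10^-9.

[Cu^+] = 1.5 × 10^-7 M

CuBr(s) ⇌ Cu^+(aq) + Br^-(aq)
Ksp = [Cu^+][Br^-]
Precipitation begins when Q = Ksp. With [Br^-] = 0.049 M:
7.4 × 10^-9 = (0.049) × [Cu^+]
[Cu^+] = (7.4 × 10^-9 / 4.9 × 10^-2) = 1.5 x 10^-7 M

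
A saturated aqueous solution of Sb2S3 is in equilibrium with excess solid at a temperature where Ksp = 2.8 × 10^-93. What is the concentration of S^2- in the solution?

Sb2S3(s) ⇌ 2 Sb^3+(aq) + 3 S^2-(aq)
Ksp = [Sb^3+]^2[S^2-]^3
If s mol/L of Sb2S3 dissolves, [Sb^3+] = 2s and [S^2-] = 3s.
Substituting: Ksp = (2s)^2(3s)^3 = 108s^5
s^5 = 2.8 × 10^-93 / 108, so s = 1.21 × 10^-19 M
[S^2-] = 3s = 3.6 x 10^-19 M

3.6 × 10^-19 M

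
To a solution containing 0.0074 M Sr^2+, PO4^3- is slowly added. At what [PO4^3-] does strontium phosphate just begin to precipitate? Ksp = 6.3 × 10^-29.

Sr3(PO4)2(s) ⇌ 3 Sr^2+(aq) + 2 PO4^3-(aq)
Ksp = [Sr^2+]^3[PO4^3-]^2
Precipitation begins when Q = Ksp. With [Sr^2+] = 0.0074 M:
6.3 × 10^-29 = (0.0074)^3 × [PO4^3-]^2
[PO4^3-] = (6.3 × 10^-29 / 4.05 x 10^-7)^(1/2) = 1.2 × 10^-11 M

[PO4^3-] = 1.2e-11 M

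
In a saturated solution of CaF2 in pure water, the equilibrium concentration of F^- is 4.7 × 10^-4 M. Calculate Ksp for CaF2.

Ksp = 5.2 × 10^-11

CaF2(s) ⇌ Ca^2+(aq) + 2 F^-(aq)
Stoichiometry gives [Ca^2+] = (1/2)[F^-] = 2.35 × 10^-4 M.
Ksp = [Ca^2+][F^-]^2
Ksp = 2.35 x 10^-4 × (4.7 x 10^-4)^2 = 5.2 × 10^-11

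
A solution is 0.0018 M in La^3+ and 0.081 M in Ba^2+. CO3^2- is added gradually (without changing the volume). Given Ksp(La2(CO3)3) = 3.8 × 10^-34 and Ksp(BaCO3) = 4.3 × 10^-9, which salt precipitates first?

La2(CO3)3

Precipitation of each salt starts when its ion product equals its Ksp.
For La2(CO3)3: 3.8 × 10^-34 = (0.0018)^2 × [CO3^2-]^3  ⇒  [CO3^2-] = 4.9 × 10^-10 M.
For BaCO3: 4.3 × 10^-9 = 0.081 × [CO3^2-]  ⇒  [CO3^2-] = 5.3 × 10^-8 M.
The salt with the lower threshold [CO3^2-] precipitates first: La2(CO3)3.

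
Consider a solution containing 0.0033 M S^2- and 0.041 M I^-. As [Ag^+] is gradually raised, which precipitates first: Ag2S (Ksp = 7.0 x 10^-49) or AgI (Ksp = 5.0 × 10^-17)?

Ag2S

Precipitation of each salt starts when its ion product equals its Ksp.
For Ag2S: 7.0 x 10^-49 = 0.0033 × [Ag^+]^2  ⇒  [Ag^+] = 1.5 × 10^-23 M.
For AgI: 5.0 × 10^-17 = 0.041 × [Ag^+]  ⇒  [Ag^+] = 1.2 × 10^-15 M.
The salt with the lower threshold [Ag^+] precipitates first: Ag2S.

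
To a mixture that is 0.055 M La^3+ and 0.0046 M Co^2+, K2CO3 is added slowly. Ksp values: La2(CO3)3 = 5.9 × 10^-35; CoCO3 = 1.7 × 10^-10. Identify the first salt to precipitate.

La2(CO3)3

Each salt begins to precipitate when Q = Ksp, i.e. when [CO3^2-] reaches its threshold.
For La2(CO3)3: 5.9 × 10^-35 = (0.055)^2 × [CO3^2-]^3  ⇒  [CO3^2-] = 2.7 × 10^-11 M.
For CoCO3: 1.7 × 10^-10 = 0.0046 × [CO3^2-]  ⇒  [CO3^2-] = 3.7 × 10^-8 M.
The salt with the lower threshold [CO3^2-] precipitates first: La2(CO3)3.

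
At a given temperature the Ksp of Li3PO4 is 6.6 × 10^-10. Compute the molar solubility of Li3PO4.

Li3PO4(s) <=> 3 Li^+(aq) + PO4^3-(aq)
Ksp = [Li^+]^3[PO4^3-]
If s mol/L of Li3PO4 dissolves, [Li^+] = 3s and [PO4^3-] = s.
Ksp = (3s)^3s = 27s^4
Solving, s = (6.6 × 10^-10/27)^(1/4) = 2.2 × 10^-3 M

s = 2.2 × 10^-3 M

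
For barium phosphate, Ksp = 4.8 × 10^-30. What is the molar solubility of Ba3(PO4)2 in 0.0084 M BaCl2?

Ba3(PO4)2(s) ⇌ 3 Ba^2+(aq) + 2 PO4^3-(aq)
Ksp = [Ba^2+]^3[PO4^3-]^2
Let s be the molar solubility in this solution. [Ba^2+] = 0.0084 + 3s ≈ 0.0084, [PO4^3-] = 2s (common-ion effect: Ba^2+ is already 0.0084 M).
Ksp ≈ (0.0084)^3 × (2s)^2
s = 1.4 x 10^-12 M
Check: 3s = 4.3 x 10^-12 ≪ 0.0084, so the approximation is valid.

s ≈ 1.4 x 10^-12 M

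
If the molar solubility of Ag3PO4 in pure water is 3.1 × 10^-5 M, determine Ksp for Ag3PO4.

Ag3PO4(s) ⇌ 3 Ag^+(aq) + PO4^3-(aq)
With molar solubility s: [Ag^+] = 3s, [PO4^3-] = s.
Ksp = [Ag^+]^3[PO4^3-]
Ksp = (3s)^3s = 27s^4
Ksp = 27 × (3.1 x 10^-5)^4 = 2.5 × 10^-17

2.5 × 10^-17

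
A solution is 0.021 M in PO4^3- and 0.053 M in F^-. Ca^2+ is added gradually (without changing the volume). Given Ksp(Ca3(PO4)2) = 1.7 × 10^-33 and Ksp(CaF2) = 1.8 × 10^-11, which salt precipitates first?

Ca3(PO4)2

Each salt begins to precipitate when Q = Ksp, i.e. when [Ca^2+] reaches its threshold.
For Ca3(PO4)2: 1.7 × 10^-33 = (0.021)^2 × [Ca^2+]^3  ⇒  [Ca^2+] = 1.6 x 10^-10 M.
For CaF2: 1.8 × 10^-11 = (0.053)^2 × [Ca^2+]  ⇒  [Ca^2+] = 6.4 × 10^-9 M.
The salt with the lower threshold [Ca^2+] precipitates first: Ca3(PO4)2.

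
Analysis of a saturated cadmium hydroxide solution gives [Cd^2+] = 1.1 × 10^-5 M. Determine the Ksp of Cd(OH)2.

Ksp = 5.3e-15

Cd(OH)2(s) ⇌ Cd^2+(aq) + 2 OH^-(aq)
Stoichiometry gives [OH^-] = (2/1)[Cd^2+] = 2.20 × 10^-5 M.
Ksp = [Cd^2+][OH^-]^2
Ksp = 1.1 × 10^-5 × (2.20 × 10^-5)^2 = 5.3 × 10^-15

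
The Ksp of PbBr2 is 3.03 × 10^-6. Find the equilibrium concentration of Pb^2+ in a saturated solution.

[Pb^2+] = 9.12 x 10^-3 M

PbBr2(s) ⇌ Pb^2+(aq) + 2 Br^-(aq)
Ksp = [Pb^2+][Br^-]^2
Let s = molar solubility. Then [Pb^2+] = s and [Br^-] = 2s.
Ksp = s(2s)^2 = 4s^3
s^3 = 3.03 × 10^-6 / 4, so s = 9.116 × 10^-3 M
[Pb^2+] = s = 9.12 x 10^-3 M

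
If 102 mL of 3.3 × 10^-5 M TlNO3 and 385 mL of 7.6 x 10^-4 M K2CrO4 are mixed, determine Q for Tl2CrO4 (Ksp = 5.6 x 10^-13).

Q = 2.9e-14

Total volume = 102 + 385 = 487 mL.
[Tl^+] = 3.3 × 10^-5 × (102/487) = 6.91 x 10^-6 M
[CrO4^2-] = 7.6 × 10^-4 × (385/487) = 6.01 x 10^-4 M
Tl2CrO4(s) ⇌ 2 Tl^+(aq) + CrO4^2-(aq), so Q = [Tl^+]^2[CrO4^2-]
Q = (6.91 × 10^-6)^2(6.01 × 10^-4) = 2.9 × 10^-14
Q < Ksp, so no precipitate of Tl2CrO4 forms.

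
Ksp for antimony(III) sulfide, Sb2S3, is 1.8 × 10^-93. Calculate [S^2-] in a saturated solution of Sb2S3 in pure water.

Sb2S3(s) <=> 2 Sb^3+(aq) + 3 S^2-(aq)
Ksp = [Sb^3+]^2[S^2-]^3
With molar solubility s: [Sb^3+] = 2s, [S^2-] = 3s.
Substituting: Ksp = (2s)^2(3s)^3 = 108s^5
Solving, s = (1.8 × 10^-93/108)^(1/5) = 1.11 x 10^-19 M
[S^2-] = 3s = 3.3 x 10^-19 M

3.3e-19 M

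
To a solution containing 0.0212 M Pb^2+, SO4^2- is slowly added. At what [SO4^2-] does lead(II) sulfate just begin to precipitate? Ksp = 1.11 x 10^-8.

5.24e-7 M

PbSO4(s) ⇌ Pb^2+ + SO4^2-
Ksp = [Pb^2+][SO4^2-]
Precipitation begins when Q = Ksp. With [Pb^2+] = 0.0212 M:
1.11 x 10^-8 = (0.0212) × [SO4^2-]
[SO4^2-] = (1.11 x 10^-8 / 2.12 × 10^-2) = 5.24 × 10^-7 M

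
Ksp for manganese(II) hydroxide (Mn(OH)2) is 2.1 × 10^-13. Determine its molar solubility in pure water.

s ≈ 3.7 × 10^-5 M

Mn(OH)2(s) ⇌ Mn^2+(aq) + 2 OH^-(aq)
Ksp = [Mn^2+][OH^-]^2
If s mol/L of Mn(OH)2 dissolves, [Mn^2+] = s and [OH^-] = 2s.
Ksp = s(2s)^2 = 4s^3
s = (2.1 × 10^-13 / 4)^(1/3) = 3.7 × 10^-5 M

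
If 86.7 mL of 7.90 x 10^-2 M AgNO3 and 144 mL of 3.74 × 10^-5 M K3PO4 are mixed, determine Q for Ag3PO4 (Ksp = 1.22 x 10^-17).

Q = 6.11 × 10^-10

Total volume = 86.7 + 144 = 230.7 mL.
[Ag^+] = 7.90 × 10^-2 × (86.7/230.7) = 2.969 × 10^-2 M
[PO4^3-] = 3.74 × 10^-5 × (144/230.7) = 2.334 × 10^-5 M
Ag3PO4(s) ⇌ 3 Ag^+(aq) + PO4^3-(aq), so Q = [Ag^+]^3[PO4^3-]
Q = (2.969 × 10^-2)^3(2.334 × 10^-5) = 6.11 × 10^-10
Q > Ksp, so Ag3PO4 will precipitate.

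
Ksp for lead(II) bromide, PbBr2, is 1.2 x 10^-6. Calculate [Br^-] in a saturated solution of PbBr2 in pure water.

PbBr2(s) ⇌ Pb^2+(aq) + 2 Br^-(aq)
Ksp = [Pb^2+][Br^-]^2
With molar solubility s: [Pb^2+] = s, [Br^-] = 2s.
Ksp = s(2s)^2 = 4s^3
Solving, s = (1.2 x 10^-6/4)^(1/3) = 6.69 × 10^-3 M
[Br^-] = 2s = 1.3 × 10^-2 M

[Br^-] = 1.3 × 10^-2 M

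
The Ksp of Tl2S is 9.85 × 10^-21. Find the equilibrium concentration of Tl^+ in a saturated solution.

[Tl^+] = 2.70 x 10^-7 M

Tl2S(s) <=> 2 Tl^+ + S^2-
Ksp = [Tl^+]^2[S^2-]
Let s = molar solubility. Then [Tl^+] = 2s and [S^2-] = s.
Ksp = (2s)^2s = 4s^3
Solving, s = (9.85 × 10^-21/4)^(1/3) = 1.350 × 10^-7 M
[Tl^+] = 2s = 2.70 × 10^-7 M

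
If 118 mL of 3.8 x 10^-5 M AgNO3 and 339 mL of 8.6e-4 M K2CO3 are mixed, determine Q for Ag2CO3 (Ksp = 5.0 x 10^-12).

Total volume = 118 + 339 = 457 mL.
[Ag^+] = 3.8 × 10^-5 × (118/457) = 9.81 x 10^-6 M
[CO3^2-] = 8.6 x 10^-4 × (339/457) = 6.38 x 10^-4 M
Ag2CO3(s) ⇌ 2 Ag^+ + CO3^2-, so Q = [Ag^+]^2[CO3^2-]
Q = (9.81 x 10^-6)^2(6.38 x 10^-4) = 6.1 × 10^-14
Q < Ksp, so no precipitate of Ag2CO3 forms.

Q = 6.1e-14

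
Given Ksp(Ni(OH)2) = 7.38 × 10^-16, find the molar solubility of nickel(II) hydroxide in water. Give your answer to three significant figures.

s = 5.69 × 10^-6 M

Ni(OH)2(s) ⇌ Ni^2+ + 2 OH^-
Ksp = [Ni^2+][OH^-]^2
If s mol/L of Ni(OH)2 dissolves, [Ni^2+] = s and [OH^-] = 2s.
So Ksp = s × (2s)^2 = 4s^3
s = (7.38 × 10^-16 / 4)^(1/3) = 5.69 × 10^-6 M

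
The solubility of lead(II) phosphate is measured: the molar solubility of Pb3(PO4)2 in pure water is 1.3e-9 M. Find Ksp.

Pb3(PO4)2(s) ⇌ 3 Pb^2+(aq) + 2 PO4^3-(aq)
If s mol/L of Pb3(PO4)2 dissolves, [Pb^2+] = 3s and [PO4^3-] = 2s.
Ksp = [Pb^2+]^3[PO4^3-]^2
Substituting: Ksp = (3s)^3(2s)^2 = 108s^5
Ksp = 108 × (1.3 × 10^-9)^5 = 4.0 × 10^-43

Ksp = 4.0 × 10^-43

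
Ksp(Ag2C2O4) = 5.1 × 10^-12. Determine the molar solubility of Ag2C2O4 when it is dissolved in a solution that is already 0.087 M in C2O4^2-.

Ag2C2O4(s) ⇌ 2 Ag^+(aq) + C2O4^2-(aq)
Ksp = [Ag^+]^2[C2O4^2-]
If s mol/L dissolves here, [Ag^+] = 2s, [C2O4^2-] = 0.087 + s ≈ 0.087 (Ksp is small, so little additional dissolves).
Ksp ≈ (2s)^2 × 0.087
s = 3.8 × 10^-6 M
Check: s = 3.8 x 10^-6 ≪ 0.087, so the approximation is valid.

s ≈ 3.8e-6 M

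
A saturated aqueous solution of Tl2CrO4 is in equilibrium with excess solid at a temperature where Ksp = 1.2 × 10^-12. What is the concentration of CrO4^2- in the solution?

Tl2CrO4(s) ⇌ 2 Tl^+ + CrO4^2-
Ksp = [Tl^+]^2[CrO4^2-]
With molar solubility s: [Tl^+] = 2s, [CrO4^2-] = s.
Substituting: Ksp = (2s)^2s = 4s^3
s^3 = 1.2 × 10^-12 / 4, so s = 6.69 x 10^-5 M
[CrO4^2-] = s = 6.7 × 10^-5 M

[CrO4^2-] = 6.7e-5 M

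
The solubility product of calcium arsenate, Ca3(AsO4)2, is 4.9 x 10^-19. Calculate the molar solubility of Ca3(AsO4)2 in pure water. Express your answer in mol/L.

s = 8.5 x 10^-5 M

Ca3(AsO4)2(s) <=> 3 Ca^2+(aq) + 2 AsO4^3-(aq)
Ksp = [Ca^2+]^3[AsO4^3-]^2
For each mole of Ca3(AsO4)2 that dissolves: [Ca^2+] = 3s, [AsO4^3-] = 2s.
Ksp = (3s)^3(2s)^2 = 108s^5
s^5 = 4.9 x 10^-19 / 108, so s = 8.5 x 10^-5 M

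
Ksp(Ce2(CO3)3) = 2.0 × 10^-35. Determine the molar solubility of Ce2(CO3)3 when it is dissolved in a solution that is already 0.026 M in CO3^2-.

Ce2(CO3)3(s) ⇌ 2 Ce^3+ + 3 CO3^2-
Ksp = [Ce^3+]^2[CO3^2-]^3
If s mol/L dissolves here, [Ce^3+] = 2s, [CO3^2-] = 0.026 + 3s ≈ 0.026 (since the CO3^2- already present dominates).
Ksp ≈ (2s)^2 × (0.026)^3
s = 5.3 × 10^-16 M
Check: 3s = 1.6 × 10^-15 ≪ 0.026, so the approximation is valid.

5.3 x 10^-16 M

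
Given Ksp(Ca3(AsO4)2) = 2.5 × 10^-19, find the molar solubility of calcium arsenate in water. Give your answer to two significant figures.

Ca3(AsO4)2(s) ⇌ 3 Ca^2+(aq) + 2 AsO4^3-(aq)
Ksp = [Ca^2+]^3[AsO4^3-]^2
If s mol/L of Ca3(AsO4)2 dissolves, [Ca^2+] = 3s and [AsO4^3-] = 2s.
So Ksp = (3s)^3 × (2s)^2 = 108s^5
s = (2.5 × 10^-19 / 108)^(1/5) = 7.5 x 10^-5 M

s ≈ 7.5 × 10^-5 M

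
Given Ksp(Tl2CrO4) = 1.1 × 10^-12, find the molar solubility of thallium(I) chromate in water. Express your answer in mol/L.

s ≈ 6.5 × 10^-5 M

Tl2CrO4(s) ⇌ 2 Tl^+(aq) + CrO4^2-(aq)
Ksp = [Tl^+]^2[CrO4^2-]
If s mol/L of Tl2CrO4 dissolves, [Tl^+] = 2s and [CrO4^2-] = s.
So Ksp = (2s)^2 × s = 4s^3
s = (1.1 × 10^-12 / 4)^(1/3) = 6.5 × 10^-5 M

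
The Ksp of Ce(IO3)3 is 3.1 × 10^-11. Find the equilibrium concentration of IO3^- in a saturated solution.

Ce(IO3)3(s) ⇌ Ce^3+ + 3 IO3^-
Ksp = [Ce^3+][IO3^-]^3
With molar solubility s: [Ce^3+] = s, [IO3^-] = 3s.
So Ksp = s × (3s)^3 = 27s^4
s = (3.1 × 10^-11 / 27)^(1/4) = 1.04 × 10^-3 M
[IO3^-] = 3s = 3.1 x 10^-3 M

[IO3^-] ≈ 3.1e-3 M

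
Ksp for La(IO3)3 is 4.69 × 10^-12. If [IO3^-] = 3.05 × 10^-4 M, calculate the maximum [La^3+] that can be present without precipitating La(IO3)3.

La(IO3)3(s) ⇌ La^3+(aq) + 3 IO3^-(aq)
Ksp = [La^3+][IO3^-]^3
Precipitation begins when Q = Ksp. With [IO3^-] = 3.05 × 10^-4 M:
4.69 × 10^-12 = (3.05 × 10^-4)^3 × [La^3+]
[La^3+] = (4.69 × 10^-12 / 2.837 x 10^-11) = 1.65 x 10^-1 M

[La^3+] ≈ 1.65 x 10^-1 M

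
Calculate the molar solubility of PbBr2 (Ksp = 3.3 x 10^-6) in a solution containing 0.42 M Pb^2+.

PbBr2(s) <=> Pb^2+(aq) + 2 Br^-(aq)
Ksp = [Pb^2+][Br^-]^2
Let s = moles of PbBr2 that dissolve per litre. [Pb^2+] = 0.42 + s ≈ 0.42, [Br^-] = 2s (Ksp is small, so little additional dissolves).
Ksp ≈ 0.42 × (2s)^2
s = 1.4 × 10^-3 M
Check: s = 1.4 × 10^-3 ≪ 0.42, so the approximation is valid.

s ≈ 1.4 × 10^-3 M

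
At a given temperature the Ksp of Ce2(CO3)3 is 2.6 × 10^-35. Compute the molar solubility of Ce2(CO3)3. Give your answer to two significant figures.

Ce2(CO3)3(s) ⇌ 2 Ce^3+(aq) + 3 CO3^2-(aq)
Ksp = [Ce^3+]^2[CO3^2-]^3
For each mole of Ce2(CO3)3 that dissolves: [Ce^3+] = 2s, [CO3^2-] = 3s.
So Ksp = (2s)^2 × (3s)^3 = 108s^5
s^5 = 2.6 × 10^-35 / 108, so s = 4.7 × 10^-8 M

4.7 × 10^-8 M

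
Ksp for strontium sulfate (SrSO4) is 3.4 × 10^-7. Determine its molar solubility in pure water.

SrSO4(s) <=> Sr^2+ + SO4^2-
Ksp = [Sr^2+][SO4^2-]
For each mole of SrSO4 that dissolves: [Sr^2+] = s, [SO4^2-] = s.
Ksp = (s)(s) = s^2
s = (3.4 × 10^-7)^(1/2) = 5.8 × 10^-4 M

5.8 × 10^-4 M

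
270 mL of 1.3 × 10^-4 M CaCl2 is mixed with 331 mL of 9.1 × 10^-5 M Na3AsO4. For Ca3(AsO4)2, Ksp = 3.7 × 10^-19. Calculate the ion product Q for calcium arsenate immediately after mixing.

Total volume = 270 + 331 = 601 mL.
[Ca^2+] = 1.3 x 10^-4 × (270/601) = 5.84 × 10^-5 M
[AsO4^3-] = 9.1 x 10^-5 × (331/601) = 5.01 × 10^-5 M
Ca3(AsO4)2(s) ⇌ 3 Ca^2+(aq) + 2 AsO4^3-(aq), so Q = [Ca^2+]^3[AsO4^3-]^2
Q = (5.84 × 10^-5)^3(5.01 x 10^-5)^2 = 5.0 × 10^-22
Q < Ksp, so no precipitate of Ca3(AsO4)2 forms.

Q ≈ 5.0e-22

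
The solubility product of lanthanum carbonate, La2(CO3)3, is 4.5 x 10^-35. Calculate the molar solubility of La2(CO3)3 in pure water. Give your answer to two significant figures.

La2(CO3)3(s) ⇌ 2 La^3+ + 3 CO3^2-
Ksp = [La^3+]^2[CO3^2-]^3
With molar solubility s: [La^3+] = 2s, [CO3^2-] = 3s.
So Ksp = (2s)^2 × (3s)^3 = 108s^5
Solving, s = (4.5 x 10^-35/108)^(1/5) = 5.3 x 10^-8 M

s ≈ 5.3 × 10^-8 M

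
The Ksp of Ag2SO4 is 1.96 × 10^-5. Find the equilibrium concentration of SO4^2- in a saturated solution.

[SO4^2-] ≈ 1.70 × 10^-2 M

Ag2SO4(s) <=> 2 Ag^+(aq) + SO4^2-(aq)
Ksp = [Ag^+]^2[SO4^2-]
For each mole of Ag2SO4 that dissolves: [Ag^+] = 2s, [SO4^2-] = s.
So Ksp = (2s)^2 × s = 4s^3
s = (1.96 × 10^-5 / 4)^(1/3) = 1.698 x 10^-2 M
[SO4^2-] = s = 1.70 × 10^-2 M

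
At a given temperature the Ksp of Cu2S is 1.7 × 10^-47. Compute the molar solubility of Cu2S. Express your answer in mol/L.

s = 1.6 x 10^-16 M

Cu2S(s) <=> 2 Cu^+ + S^2-
Ksp = [Cu^+]^2[S^2-]
For each mole of Cu2S that dissolves: [Cu^+] = 2s, [S^2-] = s.
So Ksp = (2s)^2 × s = 4s^3
s^3 = 1.7 × 10^-47 / 4, so s = 1.6 x 10^-16 M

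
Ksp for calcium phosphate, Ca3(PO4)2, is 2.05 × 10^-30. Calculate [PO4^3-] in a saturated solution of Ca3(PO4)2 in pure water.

[PO4^3-] ≈ 9.05 × 10^-7 M

Ca3(PO4)2(s) ⇌ 3 Ca^2+ + 2 PO4^3-
Ksp = [Ca^2+]^3[PO4^3-]^2
If s mol/L of Ca3(PO4)2 dissolves, [Ca^2+] = 3s and [PO4^3-] = 2s.
Ksp = (3s)^3(2s)^2 = 108s^5
s^5 = 2.05 × 10^-30 / 108, so s = 4.525 x 10^-7 M
[PO4^3-] = 2s = 9.05 × 10^-7 M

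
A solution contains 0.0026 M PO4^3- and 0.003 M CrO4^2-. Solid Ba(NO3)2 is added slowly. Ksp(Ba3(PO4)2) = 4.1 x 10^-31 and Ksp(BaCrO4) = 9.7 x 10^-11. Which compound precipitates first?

Ba3(PO4)2

Each salt begins to precipitate when Q = Ksp, i.e. when [Ba^2+] reaches its threshold.
For Ba3(PO4)2: 4.1 x 10^-31 = (0.0026)^2 × [Ba^2+]^3  ⇒  [Ba^2+] = 3.9 x 10^-9 M.
For BaCrO4: 9.7 x 10^-11 = 0.003 × [Ba^2+]  ⇒  [Ba^2+] = 3.2 x 10^-8 M.
The salt with the lower threshold [Ba^2+] precipitates first: Ba3(PO4)2.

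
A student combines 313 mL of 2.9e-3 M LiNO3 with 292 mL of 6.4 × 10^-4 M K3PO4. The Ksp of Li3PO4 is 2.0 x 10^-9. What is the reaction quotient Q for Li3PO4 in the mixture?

Q ≈ 1.0 x 10^-12

Total volume = 313 + 292 = 605 mL.
[Li^+] = 2.9 × 10^-3 × (313/605) = 1.50 × 10^-3 M
[PO4^3-] = 6.4 × 10^-4 × (292/605) = 3.09 × 10^-4 M
Li3PO4(s) ⇌ 3 Li^+(aq) + PO4^3-(aq), so Q = [Li^+]^3[PO4^3-]
Q = (1.50 × 10^-3)^3(3.09 × 10^-4) = 1.0 × 10^-12
Q < Ksp, so no precipitate of Li3PO4 forms.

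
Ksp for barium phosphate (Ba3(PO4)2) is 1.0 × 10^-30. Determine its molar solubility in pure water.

Ba3(PO4)2(s) <=> 3 Ba^2+ + 2 PO4^3-
Ksp = [Ba^2+]^3[PO4^3-]^2
For each mole of Ba3(PO4)2 that dissolves: [Ba^2+] = 3s, [PO4^3-] = 2s.
Substituting: Ksp = (3s)^3(2s)^2 = 108s^5
Solving, s = (1.0 × 10^-30/108)^(1/5) = 3.9 × 10^-7 M

3.9 x 10^-7 M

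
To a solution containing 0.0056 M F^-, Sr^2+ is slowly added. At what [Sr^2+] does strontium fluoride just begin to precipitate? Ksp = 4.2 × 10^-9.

SrF2(s) ⇌ Sr^2+ + 2 F^-
Ksp = [Sr^2+][F^-]^2
Precipitation begins when Q = Ksp. With [F^-] = 0.0056 M:
4.2 × 10^-9 = (0.0056)^2 × [Sr^2+]
[Sr^2+] = (4.2 × 10^-9 / 3.14 × 10^-5) = 1.3 x 10^-4 M

[Sr^2+] ≈ 1.3e-4 M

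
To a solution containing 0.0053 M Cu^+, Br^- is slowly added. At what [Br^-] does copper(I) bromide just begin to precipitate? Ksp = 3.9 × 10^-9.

[Br^-] ≈ 7.4 x 10^-7 M

CuBr(s) ⇌ Cu^+(aq) + Br^-(aq)
Ksp = [Cu^+][Br^-]
Precipitation begins when Q = Ksp. With [Cu^+] = 0.0053 M:
3.9 × 10^-9 = (0.0053) × [Br^-]
[Br^-] = (3.9 × 10^-9 / 5.3 × 10^-3) = 7.4 × 10^-7 M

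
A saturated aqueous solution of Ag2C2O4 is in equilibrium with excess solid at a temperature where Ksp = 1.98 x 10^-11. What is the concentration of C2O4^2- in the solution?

[C2O4^2-] ≈ 1.70 × 10^-4 M

Ag2C2O4(s) ⇌ 2 Ag^+(aq) + C2O4^2-(aq)
Ksp = [Ag^+]^2[C2O4^2-]
Let s = molar solubility. Then [Ag^+] = 2s and [C2O4^2-] = s.
Ksp = (2s)^2s = 4s^3
s = (1.98 x 10^-11 / 4)^(1/3) = 1.704 x 10^-4 M
[C2O4^2-] = s = 1.70 × 10^-4 M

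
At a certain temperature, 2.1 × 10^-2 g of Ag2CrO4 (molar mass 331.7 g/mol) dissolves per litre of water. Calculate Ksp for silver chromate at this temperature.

Molar solubility s = (2.1 × 10^-2 g/L) / (331.7 g/mol) = 6.33 × 10^-5 M.
Ag2CrO4(s) ⇌ 2 Ag^+ + CrO4^2-
Let s = molar solubility. Then [Ag^+] = 2s and [CrO4^2-] = s.
Ksp = [Ag^+]^2[CrO4^2-]
So Ksp = (2s)^2 × s = 4s^3
With s = 6.33 x 10^-5: Ksp = 1.0 × 10^-12

1.0e-12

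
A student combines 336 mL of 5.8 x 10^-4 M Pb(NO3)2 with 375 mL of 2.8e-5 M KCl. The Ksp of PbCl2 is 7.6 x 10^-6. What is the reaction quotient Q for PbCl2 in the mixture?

Q ≈ 6.0 x 10^-14

Total volume = 336 + 375 = 711 mL.
[Pb^2+] = 5.8 × 10^-4 × (336/711) = 2.74 x 10^-4 M
[Cl^-] = 2.8 × 10^-5 × (375/711) = 1.48 × 10^-5 M
PbCl2(s) <=> Pb^2+ + 2 Cl^-, so Q = [Pb^2+][Cl^-]^2
Q = (2.74 × 10^-4)(1.48 x 10^-5)^2 = 6.0 x 10^-14
Q < Ksp, so no precipitate of PbCl2 forms.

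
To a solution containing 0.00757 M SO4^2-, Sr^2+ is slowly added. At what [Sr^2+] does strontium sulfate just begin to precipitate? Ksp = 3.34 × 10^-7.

[Sr^2+] = 4.41 × 10^-5 M

SrSO4(s) ⇌ Sr^2+ + SO4^2-
Ksp = [Sr^2+][SO4^2-]
Precipitation begins when Q = Ksp. With [SO4^2-] = 0.00757 M:
3.34 × 10^-7 = (0.00757) × [Sr^2+]
[Sr^2+] = (3.34 × 10^-7 / 7.57 × 10^-3) = 4.41 × 10^-5 M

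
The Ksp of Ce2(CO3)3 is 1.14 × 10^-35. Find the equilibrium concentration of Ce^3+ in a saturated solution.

Ce2(CO3)3(s) <=> 2 Ce^3+ + 3 CO3^2-
Ksp = [Ce^3+]^2[CO3^2-]^3
With molar solubility s: [Ce^3+] = 2s, [CO3^2-] = 3s.
So Ksp = (2s)^2 × (3s)^3 = 108s^5
s = (1.14 × 10^-35 / 108)^(1/5) = 4.024 x 10^-8 M
[Ce^3+] = 2s = 8.05 x 10^-8 M

[Ce^3+] ≈ 8.05e-8 M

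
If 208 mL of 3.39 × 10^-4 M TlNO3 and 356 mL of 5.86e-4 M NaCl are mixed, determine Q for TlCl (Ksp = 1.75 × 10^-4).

Q = 4.62 x 10^-8

Total volume = 208 + 356 = 564 mL.
[Tl^+] = 3.39 × 10^-4 × (208/564) = 1.250 × 10^-4 M
[Cl^-] = 5.86 × 10^-4 × (356/564) = 3.699 × 10^-4 M
TlCl(s) ⇌ Tl^+ + Cl^-, so Q = [Tl^+][Cl^-]
Q = (1.250 × 10^-4)(3.699 × 10^-4) = 4.62 x 10^-8
Q < Ksp, so no precipitate of TlCl forms.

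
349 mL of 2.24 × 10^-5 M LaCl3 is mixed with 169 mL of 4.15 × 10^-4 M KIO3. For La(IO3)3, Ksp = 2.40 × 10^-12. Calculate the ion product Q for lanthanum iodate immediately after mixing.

Q = 3.75e-17

Total volume = 349 + 169 = 518 mL.
[La^3+] = 2.24 × 10^-5 × (349/518) = 1.509 × 10^-5 M
[IO3^-] = 4.15 × 10^-4 × (169/518) = 1.354 × 10^-4 M
La(IO3)3(s) ⇌ La^3+ + 3 IO3^-, so Q = [La^3+][IO3^-]^3
Q = (1.509 × 10^-5)(1.354 × 10^-4)^3 = 3.75 x 10^-17
Q < Ksp, so no precipitate of La(IO3)3 forms.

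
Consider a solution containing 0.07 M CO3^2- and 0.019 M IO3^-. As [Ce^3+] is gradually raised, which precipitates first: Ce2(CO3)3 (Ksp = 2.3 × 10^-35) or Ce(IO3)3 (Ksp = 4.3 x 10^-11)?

Ce2(CO3)3

Each salt begins to precipitate when Q = Ksp, i.e. when [Ce^3+] reaches its threshold.
For Ce2(CO3)3: 2.3 × 10^-35 = (0.07)^3 × [Ce^3+]^2  ⇒  [Ce^3+] = 2.6 × 10^-16 M.
For Ce(IO3)3: 4.3 x 10^-11 = (0.019)^3 × [Ce^3+]  ⇒  [Ce^3+] = 6.3 × 10^-6 M.
The salt with the lower threshold [Ce^3+] precipitates first: Ce2(CO3)3.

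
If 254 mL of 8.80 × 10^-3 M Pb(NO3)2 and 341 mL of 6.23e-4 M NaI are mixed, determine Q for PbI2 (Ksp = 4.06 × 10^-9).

Q = 4.79 × 10^-10

Total volume = 254 + 341 = 595 mL.
[Pb^2+] = 8.80 × 10^-3 × (254/595) = 3.757 x 10^-3 M
[I^-] = 6.23 × 10^-4 × (341/595) = 3.570 × 10^-4 M
PbI2(s) <=> Pb^2+ + 2 I^-, so Q = [Pb^2+][I^-]^2
Q = (3.757 x 10^-3)(3.570 x 10^-4)^2 = 4.79 x 10^-10
Q < Ksp, so no precipitate of PbI2 forms.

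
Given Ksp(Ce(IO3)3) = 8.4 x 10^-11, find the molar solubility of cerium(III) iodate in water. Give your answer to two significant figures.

1.3e-3 M

Ce(IO3)3(s) ⇌ Ce^3+ + 3 IO3^-
Ksp = [Ce^3+][IO3^-]^3
Let s = molar solubility. Then [Ce^3+] = s and [IO3^-] = 3s.
Ksp = s(3s)^3 = 27s^4
s = (8.4 x 10^-11 / 27)^(1/4) = 1.3 x 10^-3 M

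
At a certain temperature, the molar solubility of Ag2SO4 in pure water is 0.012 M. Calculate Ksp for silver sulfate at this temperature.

Ag2SO4(s) ⇌ 2 Ag^+ + SO4^2-
For each mole of Ag2SO4 that dissolves: [Ag^+] = 2s, [SO4^2-] = s.
Ksp = [Ag^+]^2[SO4^2-]
Ksp = (2s)^2s = 4s^3
With s = 1.2 × 10^-2: Ksp = 6.9 x 10^-6

6.9 × 10^-6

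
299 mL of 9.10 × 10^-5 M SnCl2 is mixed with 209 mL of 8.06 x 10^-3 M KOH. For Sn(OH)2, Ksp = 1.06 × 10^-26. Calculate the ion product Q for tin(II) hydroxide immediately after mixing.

Total volume = 299 + 209 = 508 mL.
[Sn^2+] = 9.10 × 10^-5 × (299/508) = 5.356 × 10^-5 M
[OH^-] = 8.06 x 10^-3 × (209/508) = 3.316 × 10^-3 M
Sn(OH)2(s) ⇌ Sn^2+ + 2 OH^-, so Q = [Sn^2+][OH^-]^2
Q = (5.356 x 10^-5)(3.316 × 10^-3)^2 = 5.89 x 10^-10
Q > Ksp, so Sn(OH)2 will precipitate.

Q ≈ 5.89 x 10^-10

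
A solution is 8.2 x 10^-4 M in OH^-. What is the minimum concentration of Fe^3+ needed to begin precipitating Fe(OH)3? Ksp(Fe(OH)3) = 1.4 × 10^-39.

2.5e-30 M

Fe(OH)3(s) <=> Fe^3+(aq) + 3 OH^-(aq)
Ksp = [Fe^3+][OH^-]^3
Precipitation begins when Q = Ksp. With [OH^-] = 8.2 x 10^-4 M:
1.4 × 10^-39 = (8.2 x 10^-4)^3 × [Fe^3+]
[Fe^3+] = (1.4 × 10^-39 / 5.51 x 10^-10) = 2.5 × 10^-30 M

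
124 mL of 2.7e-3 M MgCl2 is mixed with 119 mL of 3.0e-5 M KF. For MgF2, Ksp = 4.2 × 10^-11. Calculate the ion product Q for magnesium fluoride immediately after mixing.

Total volume = 124 + 119 = 243 mL.
[Mg^2+] = 2.7 x 10^-3 × (124/243) = 1.38 × 10^-3 M
[F^-] = 3.0 x 10^-5 × (119/243) = 1.47 × 10^-5 M
MgF2(s) ⇌ Mg^2+ + 2 F^-, so Q = [Mg^2+][F^-]^2
Q = (1.38 × 10^-3)(1.47 x 10^-5)^2 = 3.0 x 10^-13
Q < Ksp, so no precipitate of MgF2 forms.

Q = 3.0e-13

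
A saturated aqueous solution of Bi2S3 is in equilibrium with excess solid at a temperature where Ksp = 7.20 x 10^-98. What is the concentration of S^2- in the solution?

Bi2S3(s) <=> 2 Bi^3+(aq) + 3 S^2-(aq)
Ksp = [Bi^3+]^2[S^2-]^3
Let s = molar solubility. Then [Bi^3+] = 2s and [S^2-] = 3s.
So Ksp = (2s)^2 × (3s)^3 = 108s^5
s^5 = 7.20 x 10^-98 / 108, so s = 1.461 x 10^-20 M
[S^2-] = 3s = 4.38 × 10^-20 M

[S^2-] ≈ 4.38 x 10^-20 M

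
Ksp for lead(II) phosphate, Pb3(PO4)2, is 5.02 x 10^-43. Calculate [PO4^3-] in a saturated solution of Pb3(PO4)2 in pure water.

Pb3(PO4)2(s) <=> 3 Pb^2+(aq) + 2 PO4^3-(aq)
Ksp = [Pb^2+]^3[PO4^3-]^2
With molar solubility s: [Pb^2+] = 3s, [PO4^3-] = 2s.
Substituting: Ksp = (3s)^3(2s)^2 = 108s^5
Solving, s = (5.02 x 10^-43/108)^(1/5) = 1.360 × 10^-9 M
[PO4^3-] = 2s = 2.72 x 10^-9 M

[PO4^3-] = 2.72e-9 M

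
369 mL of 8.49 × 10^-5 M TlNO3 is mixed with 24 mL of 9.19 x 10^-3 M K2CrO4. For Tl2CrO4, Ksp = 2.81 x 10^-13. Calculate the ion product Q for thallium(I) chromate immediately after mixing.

Q = 3.57e-12

Total volume = 369 + 24 = 393 mL.
[Tl^+] = 8.49 × 10^-5 × (369/393) = 7.972 × 10^-5 M
[CrO4^2-] = 9.19 x 10^-3 × (24/393) = 5.612 × 10^-4 M
Tl2CrO4(s) ⇌ 2 Tl^+(aq) + CrO4^2-(aq), so Q = [Tl^+]^2[CrO4^2-]
Q = (7.972 × 10^-5)^2(5.612 x 10^-4) = 3.57 × 10^-12
Q > Ksp, so Tl2CrO4 will precipitate.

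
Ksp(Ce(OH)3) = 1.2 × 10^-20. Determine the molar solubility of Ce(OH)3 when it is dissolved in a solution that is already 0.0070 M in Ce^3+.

s ≈ 4.0 × 10^-7 M

Ce(OH)3(s) ⇌ Ce^3+ + 3 OH^-
Ksp = [Ce^3+][OH^-]^3
If s mol/L dissolves here, [Ce^3+] = 0.0070 + s ≈ 0.0070, [OH^-] = 3s (since the Ce^3+ already present dominates).
Ksp ≈ 0.0070 × (3s)^3
s = 4.0 × 10^-7 M
Check: s = 4.0 × 10^-7 ≪ 0.0070, so the approximation is valid.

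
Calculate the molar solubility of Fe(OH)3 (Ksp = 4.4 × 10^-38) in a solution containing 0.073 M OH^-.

1.1e-34 M

Fe(OH)3(s) ⇌ Fe^3+ + 3 OH^-
Ksp = [Fe^3+][OH^-]^3
Let s = moles of Fe(OH)3 that dissolve per litre. [Fe^3+] = s, [OH^-] = 0.073 + 3s ≈ 0.073 (since the OH^- already present dominates).
Ksp ≈ s × (0.073)^3
s = 1.1 × 10^-34 M
Check: 3s = 3.4 × 10^-34 ≪ 0.073, so the approximation is valid.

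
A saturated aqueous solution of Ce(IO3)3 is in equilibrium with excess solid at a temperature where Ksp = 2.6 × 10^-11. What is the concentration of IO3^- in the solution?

[IO3^-] = 3.0 x 10^-3 M

Ce(IO3)3(s) ⇌ Ce^3+(aq) + 3 IO3^-(aq)
Ksp = [Ce^3+][IO3^-]^3
Let s = molar solubility. Then [Ce^3+] = s and [IO3^-] = 3s.
So Ksp = s × (3s)^3 = 27s^4
s = (2.6 × 10^-11 / 27)^(1/4) = 9.91 × 10^-4 M
[IO3^-] = 3s = 3.0 × 10^-3 M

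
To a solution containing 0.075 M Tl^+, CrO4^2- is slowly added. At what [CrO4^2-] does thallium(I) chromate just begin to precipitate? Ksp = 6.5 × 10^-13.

1.2 x 10^-10 M

Tl2CrO4(s) ⇌ 2 Tl^+(aq) + CrO4^2-(aq)
Ksp = [Tl^+]^2[CrO4^2-]
Precipitation begins when Q = Ksp. With [Tl^+] = 0.075 M:
6.5 × 10^-13 = (0.075)^2 × [CrO4^2-]
[CrO4^2-] = (6.5 × 10^-13 / 5.63 × 10^-3) = 1.2 × 10^-10 M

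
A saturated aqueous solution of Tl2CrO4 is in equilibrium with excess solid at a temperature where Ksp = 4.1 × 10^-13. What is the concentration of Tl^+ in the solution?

[Tl^+] ≈ 9.4 × 10^-5 M

Tl2CrO4(s) ⇌ 2 Tl^+(aq) + CrO4^2-(aq)
Ksp = [Tl^+]^2[CrO4^2-]
If s mol/L of Tl2CrO4 dissolves, [Tl^+] = 2s and [CrO4^2-] = s.
Ksp = (2s)^2s = 4s^3
Solving, s = (4.1 × 10^-13/4)^(1/3) = 4.68 × 10^-5 M
[Tl^+] = 2s = 9.4 × 10^-5 M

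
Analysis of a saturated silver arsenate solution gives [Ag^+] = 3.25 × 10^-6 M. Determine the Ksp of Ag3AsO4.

Ksp = 3.72 × 10^-23

Ag3AsO4(s) <=> 3 Ag^+(aq) + AsO4^3-(aq)
Stoichiometry gives [AsO4^3-] = (1/3)[Ag^+] = 1.083 × 10^-6 M.
Ksp = [Ag^+]^3[AsO4^3-]
Ksp = (3.25 x 10^-6)^3 × 1.083 × 10^-6 = 3.72 × 10^-23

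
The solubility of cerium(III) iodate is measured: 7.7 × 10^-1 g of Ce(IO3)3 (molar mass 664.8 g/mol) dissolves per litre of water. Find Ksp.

4.9 x 10^-11

Molar solubility s = (7.7 × 10^-1 g/L) / (664.8 g/mol) = 1.16 × 10^-3 M.
Ce(IO3)3(s) <=> Ce^3+(aq) + 3 IO3^-(aq)
Let s = molar solubility. Then [Ce^3+] = s and [IO3^-] = 3s.
Ksp = [Ce^3+][IO3^-]^3
Substituting: Ksp = s(3s)^3 = 27s^4
Ksp = 27 × (1.16 x 10^-3)^4 = 4.9 × 10^-11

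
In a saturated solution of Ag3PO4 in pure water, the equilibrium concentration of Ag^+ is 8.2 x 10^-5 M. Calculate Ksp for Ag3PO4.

Ag3PO4(s) ⇌ 3 Ag^+(aq) + PO4^3-(aq)
Stoichiometry gives [PO4^3-] = (1/3)[Ag^+] = 2.73 × 10^-5 M.
Ksp = [Ag^+]^3[PO4^3-]
Ksp = (8.2 x 10^-5)^3 × 2.73 × 10^-5 = 1.5 x 10^-17

Ksp = 1.5e-17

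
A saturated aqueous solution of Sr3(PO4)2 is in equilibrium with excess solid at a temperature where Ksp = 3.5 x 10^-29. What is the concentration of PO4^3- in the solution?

Sr3(PO4)2(s) <=> 3 Sr^2+ + 2 PO4^3-
Ksp = [Sr^2+]^3[PO4^3-]^2
With molar solubility s: [Sr^2+] = 3s, [PO4^3-] = 2s.
So Ksp = (3s)^3 × (2s)^2 = 108s^5
s^5 = 3.5 x 10^-29 / 108, so s = 7.98 x 10^-7 M
[PO4^3-] = 2s = 1.6 × 10^-6 M

[PO4^3-] = 1.6 × 10^-6 M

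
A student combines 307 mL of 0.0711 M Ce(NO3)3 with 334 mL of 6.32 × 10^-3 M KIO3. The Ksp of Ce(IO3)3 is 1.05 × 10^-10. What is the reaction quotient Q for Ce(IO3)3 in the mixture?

Q = 1.22 × 10^-9

Total volume = 307 + 334 = 641 mL.
[Ce^3+] = 7.11 × 10^-2 × (307/641) = 3.405 × 10^-2 M
[IO3^-] = 6.32 × 10^-3 × (334/641) = 3.293 x 10^-3 M
Ce(IO3)3(s) ⇌ Ce^3+ + 3 IO3^-, so Q = [Ce^3+][IO3^-]^3
Q = (3.405 x 10^-2)(3.293 × 10^-3)^3 = 1.22 x 10^-9
Q > Ksp, so Ce(IO3)3 will precipitate.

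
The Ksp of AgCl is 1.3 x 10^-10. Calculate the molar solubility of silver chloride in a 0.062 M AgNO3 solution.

s ≈ 2.1 × 10^-9 M

AgCl(s) ⇌ Ag^+(aq) + Cl^-(aq)
Ksp = [Ag^+][Cl^-]
If s mol/L dissolves here, [Ag^+] = 0.062 + s ≈ 0.062, [Cl^-] = s (Ksp is small, so little additional dissolves).
Ksp ≈ 0.062 × s
s = 2.1 × 10^-9 M
Check: s = 2.1 × 10^-9 ≪ 0.062, so the approximation is valid.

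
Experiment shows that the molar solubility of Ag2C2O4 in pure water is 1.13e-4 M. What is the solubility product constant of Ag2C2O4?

Ag2C2O4(s) ⇌ 2 Ag^+(aq) + C2O4^2-(aq)
Let s = molar solubility. Then [Ag^+] = 2s and [C2O4^2-] = s.
Ksp = [Ag^+]^2[C2O4^2-]
So Ksp = (2s)^2 × s = 4s^3
With s = 1.13 x 10^-4: Ksp = 5.77 × 10^-12

5.77e-12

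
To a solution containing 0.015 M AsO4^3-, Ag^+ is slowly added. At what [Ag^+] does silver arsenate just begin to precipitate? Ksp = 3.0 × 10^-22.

Ag3AsO4(s) ⇌ 3 Ag^+ + AsO4^3-
Ksp = [Ag^+]^3[AsO4^3-]
Precipitation begins when Q = Ksp. With [AsO4^3-] = 0.015 M:
3.0 × 10^-22 = (0.015) × [Ag^+]^3
[Ag^+] = (3.0 × 10^-22 / 1.5 × 10^-2)^(1/3) = 2.7 × 10^-7 M

[Ag^+] = 2.7 × 10^-7 M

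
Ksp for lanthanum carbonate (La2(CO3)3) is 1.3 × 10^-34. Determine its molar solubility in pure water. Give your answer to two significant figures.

6.5e-8 M

La2(CO3)3(s) <=> 2 La^3+ + 3 CO3^2-
Ksp = [La^3+]^2[CO3^2-]^3
With molar solubility s: [La^3+] = 2s, [CO3^2-] = 3s.
So Ksp = (2s)^2 × (3s)^3 = 108s^5
Solving, s = (1.3 × 10^-34/108)^(1/5) = 6.5 × 10^-8 M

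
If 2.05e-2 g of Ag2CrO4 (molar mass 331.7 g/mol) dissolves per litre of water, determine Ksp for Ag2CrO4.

9.44 × 10^-13

Molar solubility s = (2.05 × 10^-2 g/L) / (331.7 g/mol) = 6.180 × 10^-5 M.
Ag2CrO4(s) ⇌ 2 Ag^+(aq) + CrO4^2-(aq)
Let s = molar solubility. Then [Ag^+] = 2s and [CrO4^2-] = s.
Ksp = [Ag^+]^2[CrO4^2-]
So Ksp = (2s)^2 × s = 4s^3
Ksp = 4 × (6.180 x 10^-5)^3 = 9.44 x 10^-13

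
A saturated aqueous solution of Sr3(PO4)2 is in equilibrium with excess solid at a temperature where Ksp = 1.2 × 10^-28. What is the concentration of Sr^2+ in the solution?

Sr3(PO4)2(s) ⇌ 3 Sr^2+ + 2 PO4^3-
Ksp = [Sr^2+]^3[PO4^3-]^2
For each mole of Sr3(PO4)2 that dissolves: [Sr^2+] = 3s, [PO4^3-] = 2s.
Ksp = (3s)^3(2s)^2 = 108s^5
Solving, s = (1.2 × 10^-28/108)^(1/5) = 1.02 x 10^-6 M
[Sr^2+] = 3s = 3.1 × 10^-6 M

[Sr^2+] = 3.1 × 10^-6 M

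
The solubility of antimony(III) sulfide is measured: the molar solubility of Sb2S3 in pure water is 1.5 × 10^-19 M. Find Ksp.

Ksp = 8.2 × 10^-93

Sb2S3(s) ⇌ 2 Sb^3+(aq) + 3 S^2-(aq)
With molar solubility s: [Sb^3+] = 2s, [S^2-] = 3s.
Ksp = [Sb^3+]^2[S^2-]^3
So Ksp = (2s)^2 × (3s)^3 = 108s^5
Ksp = 108 × (1.5 × 10^-19)^5 = 8.2 x 10^-93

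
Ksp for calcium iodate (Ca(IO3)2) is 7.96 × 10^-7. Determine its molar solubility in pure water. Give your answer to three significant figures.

Ca(IO3)2(s) <=> Ca^2+(aq) + 2 IO3^-(aq)
Ksp = [Ca^2+][IO3^-]^2
With molar solubility s: [Ca^2+] = s, [IO3^-] = 2s.
Substituting: Ksp = s(2s)^2 = 4s^3
s = (7.96 × 10^-7 / 4)^(1/3) = 5.84 x 10^-3 M

s ≈ 5.84e-3 M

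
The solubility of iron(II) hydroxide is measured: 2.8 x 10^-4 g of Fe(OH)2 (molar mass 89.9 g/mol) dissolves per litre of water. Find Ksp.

1.2e-16

Molar solubility s = (2.8 × 10^-4 g/L) / (89.9 g/mol) = 3.11 x 10^-6 M.
Fe(OH)2(s) ⇌ Fe^2+(aq) + 2 OH^-(aq)
For each mole of Fe(OH)2 that dissolves: [Fe^2+] = s, [OH^-] = 2s.
Ksp = [Fe^2+][OH^-]^2
Ksp = s(2s)^2 = 4s^3
Ksp = 4 × (3.11 × 10^-6)^3 = 1.2 × 10^-16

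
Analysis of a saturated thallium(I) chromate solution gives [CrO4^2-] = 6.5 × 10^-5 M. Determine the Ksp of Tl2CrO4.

1.1e-12

Tl2CrO4(s) ⇌ 2 Tl^+(aq) + CrO4^2-(aq)
Stoichiometry gives [Tl^+] = (2/1)[CrO4^2-] = 1.30 x 10^-4 M.
Ksp = [Tl^+]^2[CrO4^2-]
Ksp = (1.30 x 10^-4)^2 × 6.5 × 10^-5 = 1.1 × 10^-12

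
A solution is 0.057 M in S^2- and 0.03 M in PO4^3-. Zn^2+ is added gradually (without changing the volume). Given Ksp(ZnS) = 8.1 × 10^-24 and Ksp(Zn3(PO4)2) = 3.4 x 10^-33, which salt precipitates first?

Each salt begins to precipitate when Q = Ksp, i.e. when [Zn^2+] reaches its threshold.
For ZnS: 8.1 × 10^-24 = 0.057 × [Zn^2+]  ⇒  [Zn^2+] = 1.4 × 10^-22 M.
For Zn3(PO4)2: 3.4 x 10^-33 = (0.03)^2 × [Zn^2+]^3  ⇒  [Zn^2+] = 1.6 × 10^-10 M.
The salt with the lower threshold [Zn^2+] precipitates first: ZnS.

ZnS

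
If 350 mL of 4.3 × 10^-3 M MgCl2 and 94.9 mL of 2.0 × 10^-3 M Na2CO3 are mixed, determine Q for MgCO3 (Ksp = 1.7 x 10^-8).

Total volume = 350 + 94.9 = 444.9 mL.
[Mg^2+] = 4.3 x 10^-3 × (350/444.9) = 3.38 × 10^-3 M
[CO3^2-] = 2.0 × 10^-3 × (94.9/444.9) = 4.27 x 10^-4 M
MgCO3(s) ⇌ Mg^2+ + CO3^2-, so Q = [Mg^2+][CO3^2-]
Q = (3.38 x 10^-3)(4.27 x 10^-4) = 1.4 × 10^-6
Q > Ksp, so MgCO3 will precipitate.

1.4 x 10^-6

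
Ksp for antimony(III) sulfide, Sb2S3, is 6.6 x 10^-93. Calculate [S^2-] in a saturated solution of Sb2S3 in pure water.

Sb2S3(s) <=> 2 Sb^3+ + 3 S^2-
Ksp = [Sb^3+]^2[S^2-]^3
For each mole of Sb2S3 that dissolves: [Sb^3+] = 2s, [S^2-] = 3s.
Substituting: Ksp = (2s)^2(3s)^3 = 108s^5
Solving, s = (6.6 x 10^-93/108)^(1/5) = 1.44 x 10^-19 M
[S^2-] = 3s = 4.3 × 10^-19 M

[S^2-] = 4.3e-19 M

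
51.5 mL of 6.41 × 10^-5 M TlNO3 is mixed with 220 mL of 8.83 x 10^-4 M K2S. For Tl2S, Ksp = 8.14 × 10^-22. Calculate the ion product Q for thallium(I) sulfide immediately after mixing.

Total volume = 51.5 + 220 = 271.5 mL.
[Tl^+] = 6.41 × 10^-5 × (51.5/271.5) = 1.216 × 10^-5 M
[S^2-] = 8.83 × 10^-4 × (220/271.5) = 7.155 x 10^-4 M
Tl2S(s) <=> 2 Tl^+ + S^2-, so Q = [Tl^+]^2[S^2-]
Q = (1.216 × 10^-5)^2(7.155 × 10^-4) = 1.06 × 10^-13
Q > Ksp, so Tl2S will precipitate.

Q = 1.06e-13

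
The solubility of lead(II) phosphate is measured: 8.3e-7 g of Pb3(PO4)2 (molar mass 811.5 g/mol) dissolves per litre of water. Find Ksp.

Ksp = 1.2 × 10^-43

Molar solubility s = (8.3 × 10^-7 g/L) / (811.5 g/mol) = 1.02 x 10^-9 M.
Pb3(PO4)2(s) ⇌ 3 Pb^2+ + 2 PO4^3-
If s mol/L of Pb3(PO4)2 dissolves, [Pb^2+] = 3s and [PO4^3-] = 2s.
Ksp = [Pb^2+]^3[PO4^3-]^2
So Ksp = (3s)^3 × (2s)^2 = 108s^5
Ksp = 108 × (1.02 × 10^-9)^5 = 1.2 × 10^-43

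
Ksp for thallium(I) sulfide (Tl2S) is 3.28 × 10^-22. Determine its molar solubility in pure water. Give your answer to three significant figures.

4.34e-8 M

Tl2S(s) <=> 2 Tl^+ + S^2-
Ksp = [Tl^+]^2[S^2-]
With molar solubility s: [Tl^+] = 2s, [S^2-] = s.
Substituting: Ksp = (2s)^2s = 4s^3
s^3 = 3.28 × 10^-22 / 4, so s = 4.34 x 10^-8 M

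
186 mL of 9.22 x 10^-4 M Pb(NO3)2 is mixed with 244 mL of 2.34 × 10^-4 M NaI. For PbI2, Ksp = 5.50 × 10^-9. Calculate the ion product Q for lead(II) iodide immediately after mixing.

Q = 7.03 × 10^-12

Total volume = 186 + 244 = 430 mL.
[Pb^2+] = 9.22 × 10^-4 × (186/430) = 3.988 x 10^-4 M
[I^-] = 2.34 × 10^-4 × (244/430) = 1.328 × 10^-4 M
PbI2(s) <=> Pb^2+ + 2 I^-, so Q = [Pb^2+][I^-]^2
Q = (3.988 x 10^-4)(1.328 × 10^-4)^2 = 7.03 × 10^-12
Q < Ksp, so no precipitate of PbI2 forms.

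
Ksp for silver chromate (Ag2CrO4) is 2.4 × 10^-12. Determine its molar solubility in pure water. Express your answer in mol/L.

Ag2CrO4(s) ⇌ 2 Ag^+(aq) + CrO4^2-(aq)
Ksp = [Ag^+]^2[CrO4^2-]
With molar solubility s: [Ag^+] = 2s, [CrO4^2-] = s.
Ksp = (2s)^2s = 4s^3
s = (2.4 × 10^-12 / 4)^(1/3) = 8.4 × 10^-5 M

s = 8.4 × 10^-5 M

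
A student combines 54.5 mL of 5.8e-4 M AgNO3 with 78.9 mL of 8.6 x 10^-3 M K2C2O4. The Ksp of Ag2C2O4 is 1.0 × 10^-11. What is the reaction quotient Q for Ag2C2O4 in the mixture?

Total volume = 54.5 + 78.9 = 133.4 mL.
[Ag^+] = 5.8 × 10^-4 × (54.5/133.4) = 2.37 × 10^-4 M
[C2O4^2-] = 8.6 x 10^-3 × (78.9/133.4) = 5.09 × 10^-3 M
Ag2C2O4(s) ⇌ 2 Ag^+ + C2O4^2-, so Q = [Ag^+]^2[C2O4^2-]
Q = (2.37 × 10^-4)^2(5.09 x 10^-3) = 2.9 x 10^-10
Q > Ksp, so Ag2C2O4 will precipitate.

2.9e-10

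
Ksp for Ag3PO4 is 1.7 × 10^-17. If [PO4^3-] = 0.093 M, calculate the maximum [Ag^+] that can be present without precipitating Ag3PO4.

[Ag^+] ≈ 5.7e-6 M

Ag3PO4(s) <=> 3 Ag^+ + PO4^3-
Ksp = [Ag^+]^3[PO4^3-]
Precipitation begins when Q = Ksp. With [PO4^3-] = 0.093 M:
1.7 × 10^-17 = (0.093) × [Ag^+]^3
[Ag^+] = (1.7 × 10^-17 / 9.3 × 10^-2)^(1/3) = 5.7 x 10^-6 M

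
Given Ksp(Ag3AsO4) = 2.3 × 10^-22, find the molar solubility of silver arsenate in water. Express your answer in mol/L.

1.7e-6 M

Ag3AsO4(s) ⇌ 3 Ag^+ + AsO4^3-
Ksp = [Ag^+]^3[AsO4^3-]
If s mol/L of Ag3AsO4 dissolves, [Ag^+] = 3s and [AsO4^3-] = s.
Substituting: Ksp = (3s)^3s = 27s^4
s = (2.3 × 10^-22 / 27)^(1/4) = 1.7 x 10^-6 M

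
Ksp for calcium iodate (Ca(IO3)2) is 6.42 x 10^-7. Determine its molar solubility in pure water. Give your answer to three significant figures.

5.43 x 10^-3 M

Ca(IO3)2(s) ⇌ Ca^2+ + 2 IO3^-
Ksp = [Ca^2+][IO3^-]^2
For each mole of Ca(IO3)2 that dissolves: [Ca^2+] = s, [IO3^-] = 2s.
So Ksp = s × (2s)^2 = 4s^3
s^3 = 6.42 x 10^-7 / 4, so s = 5.43 × 10^-3 M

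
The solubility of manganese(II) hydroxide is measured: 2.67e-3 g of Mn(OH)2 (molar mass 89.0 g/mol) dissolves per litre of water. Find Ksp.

Molar solubility s = (2.67 x 10^-3 g/L) / (89.0 g/mol) = 3.000 × 10^-5 M.
Mn(OH)2(s) ⇌ Mn^2+ + 2 OH^-
Let s = molar solubility. Then [Mn^2+] = s and [OH^-] = 2s.
Ksp = [Mn^2+][OH^-]^2
Ksp = s(2s)^2 = 4s^3
Ksp = 4 × (3.000 x 10^-5)^3 = 1.08 x 10^-13

Ksp ≈ 1.08e-13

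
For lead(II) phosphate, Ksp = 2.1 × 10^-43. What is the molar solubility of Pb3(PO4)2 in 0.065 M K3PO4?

Pb3(PO4)2(s) ⇌ 3 Pb^2+(aq) + 2 PO4^3-(aq)
Ksp = [Pb^2+]^3[PO4^3-]^2
If s mol/L dissolves here, [Pb^2+] = 3s, [PO4^3-] = 0.065 + 2s ≈ 0.065 (since PO4^3- from K3PO4 dominates).
Ksp ≈ (3s)^3 × (0.065)^2
s = 1.2 x 10^-14 M
Check: 2s = 2.5 × 10^-14 ≪ 0.065, so the approximation is valid.

s ≈ 1.2e-14 M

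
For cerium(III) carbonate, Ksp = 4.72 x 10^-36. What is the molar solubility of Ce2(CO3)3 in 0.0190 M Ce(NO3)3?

s ≈ 7.85 × 10^-12 M

Ce2(CO3)3(s) ⇌ 2 Ce^3+ + 3 CO3^2-
Ksp = [Ce^3+]^2[CO3^2-]^3
Let s = moles of Ce2(CO3)3 that dissolve per litre. [Ce^3+] = 0.0190 + 2s ≈ 0.0190, [CO3^2-] = 3s (Ksp is small, so little additional dissolves).
Ksp ≈ (0.0190)^2 × (3s)^3
s = 7.85 × 10^-12 M
Check: 2s = 1.6 × 10^-11 ≪ 0.0190, so the approximation is valid.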